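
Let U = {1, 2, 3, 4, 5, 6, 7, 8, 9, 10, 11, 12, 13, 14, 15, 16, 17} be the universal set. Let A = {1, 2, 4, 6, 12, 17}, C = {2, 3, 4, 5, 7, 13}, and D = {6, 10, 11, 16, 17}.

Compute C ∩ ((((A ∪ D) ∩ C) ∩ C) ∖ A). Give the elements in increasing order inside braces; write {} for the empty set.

{}

A ∪ D = {1, 2, 4, 6, 10, 11, 12, 16, 17}
(A ∪ D) ∩ C = {2, 4}
((A ∪ D) ∩ C) ∩ C = {2, 4}
(((A ∪ D) ∩ C) ∩ C) ∖ A = {}
C ∩ ((((A ∪ D) ∩ C) ∩ C) ∖ A) = {}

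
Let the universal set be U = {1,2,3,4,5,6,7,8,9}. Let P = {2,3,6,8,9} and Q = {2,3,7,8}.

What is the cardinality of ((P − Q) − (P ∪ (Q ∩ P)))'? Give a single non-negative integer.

9

P − Q = {6,9}
Q ∩ P = {2,3,8}
P ∪ (Q ∩ P) = {2,3,6,8,9}
(P − Q) − (P ∪ (Q ∩ P)) = {}
((P − Q) − (P ∪ (Q ∩ P)))' = {1,2,3,4,5,6,7,8,9}
|((P − Q) − (P ∪ (Q ∩ P)))'| = 9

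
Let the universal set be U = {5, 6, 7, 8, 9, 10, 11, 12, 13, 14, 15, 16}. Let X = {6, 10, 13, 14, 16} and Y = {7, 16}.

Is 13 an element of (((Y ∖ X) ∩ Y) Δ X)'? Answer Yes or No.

No

13 ∉ Y and 13 ∈ X, so 13 ∉ Y ∖ X
13 ∉ (Y ∖ X) and 13 ∉ Y, so 13 ∉ (Y ∖ X) ∩ Y
13 ∉ ((Y ∖ X) ∩ Y) and 13 ∈ X, so 13 ∈ ((Y ∖ X) ∩ Y) Δ X
13 ∉ (((Y ∖ X) ∩ Y) Δ X)' since 13 ∈ (((Y ∖ X) ∩ Y) Δ X)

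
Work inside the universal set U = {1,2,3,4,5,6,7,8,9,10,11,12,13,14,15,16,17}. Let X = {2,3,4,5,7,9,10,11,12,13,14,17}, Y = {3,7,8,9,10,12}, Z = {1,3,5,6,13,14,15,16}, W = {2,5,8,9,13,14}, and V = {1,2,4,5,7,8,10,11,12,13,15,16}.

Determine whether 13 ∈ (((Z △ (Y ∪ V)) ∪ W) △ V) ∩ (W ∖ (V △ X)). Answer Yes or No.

No

13 ∉ Y and 13 ∈ V, so 13 ∈ Y ∪ V
13 ∈ Z and 13 ∈ (Y ∪ V), so 13 ∉ Z △ (Y ∪ V)
13 ∉ (Z △ (Y ∪ V)) and 13 ∈ W, so 13 ∈ (Z △ (Y ∪ V)) ∪ W
13 ∈ ((Z △ (Y ∪ V)) ∪ W) and 13 ∈ V, so 13 ∉ ((Z △ (Y ∪ V)) ∪ W) △ V
13 ∈ V and 13 ∈ X, so 13 ∉ V △ X
13 ∈ W and 13 ∉ (V △ X), so 13 ∈ W ∖ (V △ X)
13 ∉ (((Z △ (Y ∪ V)) ∪ W) △ V) and 13 ∈ (W ∖ (V △ X)), so 13 ∉ (((Z △ (Y ∪ V)) ∪ W) △ V) ∩ (W ∖ (V △ X))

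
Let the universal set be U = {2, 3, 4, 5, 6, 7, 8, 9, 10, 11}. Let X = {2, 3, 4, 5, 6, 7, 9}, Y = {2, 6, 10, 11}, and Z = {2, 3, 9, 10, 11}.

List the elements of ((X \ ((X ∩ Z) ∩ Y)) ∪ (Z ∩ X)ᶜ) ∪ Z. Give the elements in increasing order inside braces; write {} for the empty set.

X ∩ Z = {2, 3, 9}
(X ∩ Z) ∩ Y = {2}
X \ ((X ∩ Z) ∩ Y) = {3, 4, 5, 6, 7, 9}
Z ∩ X = {2, 3, 9}
(Z ∩ X)ᶜ = {4, 5, 6, 7, 8, 10, 11}
(X \ ((X ∩ Z) ∩ Y)) ∪ (Z ∩ X)ᶜ = {3, 4, 5, 6, 7, 8, 9, 10, 11}
((X \ ((X ∩ Z) ∩ Y)) ∪ (Z ∩ X)ᶜ) ∪ Z = {2, 3, 4, 5, 6, 7, 8, 9, 10, 11}

{2, 3, 4, 5, 6, 7, 8, 9, 10, 11}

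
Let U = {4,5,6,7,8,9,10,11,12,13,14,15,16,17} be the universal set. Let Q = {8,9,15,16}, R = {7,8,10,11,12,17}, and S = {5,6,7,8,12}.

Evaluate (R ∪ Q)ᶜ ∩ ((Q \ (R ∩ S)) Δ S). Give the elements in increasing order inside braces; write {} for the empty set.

R ∪ Q = {7,8,9,10,11,12,15,16,17}
(R ∪ Q)ᶜ = {4,5,6,13,14}
R ∩ S = {7,8,12}
Q \ (R ∩ S) = {9,15,16}
(Q \ (R ∩ S)) Δ S = {5,6,7,8,9,12,15,16}
(R ∪ Q)ᶜ ∩ ((Q \ (R ∩ S)) Δ S) = {5,6}

{5,6}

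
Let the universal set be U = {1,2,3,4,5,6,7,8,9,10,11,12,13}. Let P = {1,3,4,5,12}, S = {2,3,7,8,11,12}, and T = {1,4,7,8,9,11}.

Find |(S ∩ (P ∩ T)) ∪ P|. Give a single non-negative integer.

P ∩ T = {1,4}
S ∩ (P ∩ T) = {}
(S ∩ (P ∩ T)) ∪ P = {1,3,4,5,12}
|(S ∩ (P ∩ T)) ∪ P| = 5

5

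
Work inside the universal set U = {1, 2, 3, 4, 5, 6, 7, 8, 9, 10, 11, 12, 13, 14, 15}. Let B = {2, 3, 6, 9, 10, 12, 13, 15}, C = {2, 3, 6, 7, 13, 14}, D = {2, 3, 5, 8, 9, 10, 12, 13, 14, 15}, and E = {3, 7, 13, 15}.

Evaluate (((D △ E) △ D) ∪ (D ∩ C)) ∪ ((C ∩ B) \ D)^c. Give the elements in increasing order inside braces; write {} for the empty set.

D △ E = {2, 5, 7, 8, 9, 10, 12, 14}
(D △ E) △ D = {3, 7, 13, 15}
D ∩ C = {2, 3, 13, 14}
((D △ E) △ D) ∪ (D ∩ C) = {2, 3, 7, 13, 14, 15}
C ∩ B = {2, 3, 6, 13}
(C ∩ B) \ D = {6}
((C ∩ B) \ D)^c = {1, 2, 3, 4, 5, 7, 8, 9, 10, 11, 12, 13, 14, 15}
(((D △ E) △ D) ∪ (D ∩ C)) ∪ ((C ∩ B) \ D)^c = {1, 2, 3, 4, 5, 7, 8, 9, 10, 11, 12, 13, 14, 15}

{1, 2, 3, 4, 5, 7, 8, 9, 10, 11, 12, 13, 14, 15}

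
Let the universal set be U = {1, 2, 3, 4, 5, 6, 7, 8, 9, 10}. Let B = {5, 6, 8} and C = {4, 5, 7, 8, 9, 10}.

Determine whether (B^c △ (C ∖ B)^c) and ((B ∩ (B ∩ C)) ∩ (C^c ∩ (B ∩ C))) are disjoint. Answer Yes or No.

Yes

B^c = {1, 2, 3, 4, 7, 9, 10}
C ∖ B = {4, 7, 9, 10}
(C ∖ B)^c = {1, 2, 3, 5, 6, 8}
B^c △ (C ∖ B)^c = {4, 5, 6, 7, 8, 9, 10}
B ∩ C = {5, 8}
B ∩ (B ∩ C) = {5, 8}
C^c = {1, 2, 3, 6}
C^c ∩ (B ∩ C) = {}
(B ∩ (B ∩ C)) ∩ (C^c ∩ (B ∩ C)) = {}
{4, 5, 6, 7, 8, 9, 10} and {} share no elements.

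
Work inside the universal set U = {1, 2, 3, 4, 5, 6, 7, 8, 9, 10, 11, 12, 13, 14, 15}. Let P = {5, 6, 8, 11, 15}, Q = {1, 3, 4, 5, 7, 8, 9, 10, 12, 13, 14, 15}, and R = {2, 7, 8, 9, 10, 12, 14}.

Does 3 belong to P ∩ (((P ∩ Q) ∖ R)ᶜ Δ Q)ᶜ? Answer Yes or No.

3 ∉ P and 3 ∈ Q, so 3 ∉ P ∩ Q
3 ∉ (P ∩ Q) and 3 ∉ R, so 3 ∉ (P ∩ Q) ∖ R
3 ∈ ((P ∩ Q) ∖ R)ᶜ since 3 ∉ ((P ∩ Q) ∖ R)
3 ∈ ((P ∩ Q) ∖ R)ᶜ and 3 ∈ Q, so 3 ∉ ((P ∩ Q) ∖ R)ᶜ Δ Q
3 ∈ (((P ∩ Q) ∖ R)ᶜ Δ Q)ᶜ since 3 ∉ (((P ∩ Q) ∖ R)ᶜ Δ Q)
3 ∉ P and 3 ∈ (((P ∩ Q) ∖ R)ᶜ Δ Q)ᶜ, so 3 ∉ P ∩ (((P ∩ Q) ∖ R)ᶜ Δ Q)ᶜ

No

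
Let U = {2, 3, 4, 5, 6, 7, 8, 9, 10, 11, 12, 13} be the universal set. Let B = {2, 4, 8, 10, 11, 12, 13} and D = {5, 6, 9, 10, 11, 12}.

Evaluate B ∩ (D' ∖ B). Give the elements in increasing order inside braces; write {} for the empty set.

{}

D' = {2, 3, 4, 7, 8, 13}
D' ∖ B = {3, 7}
B ∩ (D' ∖ B) = {}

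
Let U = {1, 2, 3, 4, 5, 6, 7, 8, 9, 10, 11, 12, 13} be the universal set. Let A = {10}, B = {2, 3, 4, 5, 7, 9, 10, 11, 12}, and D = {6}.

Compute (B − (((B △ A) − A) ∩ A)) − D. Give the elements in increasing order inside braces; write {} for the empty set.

{2, 3, 4, 5, 7, 9, 10, 11, 12}

B △ A = {2, 3, 4, 5, 7, 9, 11, 12}
(B △ A) − A = {2, 3, 4, 5, 7, 9, 11, 12}
((B △ A) − A) ∩ A = {}
B − (((B △ A) − A) ∩ A) = {2, 3, 4, 5, 7, 9, 10, 11, 12}
(B − (((B △ A) − A) ∩ A)) − D = {2, 3, 4, 5, 7, 9, 10, 11, 12}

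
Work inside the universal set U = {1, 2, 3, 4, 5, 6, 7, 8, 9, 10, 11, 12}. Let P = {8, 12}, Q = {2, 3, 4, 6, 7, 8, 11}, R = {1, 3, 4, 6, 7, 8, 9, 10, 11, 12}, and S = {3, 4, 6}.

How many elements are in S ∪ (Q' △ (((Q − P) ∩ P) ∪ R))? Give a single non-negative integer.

7

Q' = {1, 5, 9, 10, 12}
Q − P = {2, 3, 4, 6, 7, 11}
(Q − P) ∩ P = {}
((Q − P) ∩ P) ∪ R = {1, 3, 4, 6, 7, 8, 9, 10, 11, 12}
Q' △ (((Q − P) ∩ P) ∪ R) = {3, 4, 5, 6, 7, 8, 11}
S ∪ (Q' △ (((Q − P) ∩ P) ∪ R)) = {3, 4, 5, 6, 7, 8, 11}
|S ∪ (Q' △ (((Q − P) ∩ P) ∪ R))| = 7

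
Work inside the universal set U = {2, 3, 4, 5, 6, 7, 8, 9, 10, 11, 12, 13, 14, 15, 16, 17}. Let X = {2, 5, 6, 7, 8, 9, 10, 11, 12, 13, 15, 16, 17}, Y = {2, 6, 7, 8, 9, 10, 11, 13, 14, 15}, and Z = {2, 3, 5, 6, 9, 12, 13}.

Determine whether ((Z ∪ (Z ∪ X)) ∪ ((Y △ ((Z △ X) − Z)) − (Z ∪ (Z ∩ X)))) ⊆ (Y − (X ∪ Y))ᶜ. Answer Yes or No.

Z ∪ X = {2, 3, 5, 6, 7, 8, 9, 10, 11, 12, 13, 15, 16, 17}
Z ∪ (Z ∪ X) = {2, 3, 5, 6, 7, 8, 9, 10, 11, 12, 13, 15, 16, 17}
Z △ X = {3, 7, 8, 10, 11, 15, 16, 17}
(Z △ X) − Z = {7, 8, 10, 11, 15, 16, 17}
Y △ ((Z △ X) − Z) = {2, 6, 9, 13, 14, 16, 17}
Z ∩ X = {2, 5, 6, 9, 12, 13}
Z ∪ (Z ∩ X) = {2, 3, 5, 6, 9, 12, 13}
(Y △ ((Z △ X) − Z)) − (Z ∪ (Z ∩ X)) = {14, 16, 17}
(Z ∪ (Z ∪ X)) ∪ ((Y △ ((Z △ X) − Z)) − (Z ∪ (Z ∩ X))) = {2, 3, 5, 6, 7, 8, 9, 10, 11, 12, 13, 14, 15, 16, 17}
X ∪ Y = {2, 5, 6, 7, 8, 9, 10, 11, 12, 13, 14, 15, 16, 17}
Y − (X ∪ Y) = {}
(Y − (X ∪ Y))ᶜ = {2, 3, 4, 5, 6, 7, 8, 9, 10, 11, 12, 13, 14, 15, 16, 17}
Every element of {2, 3, 5, 6, 7, 8, 9, 10, 11, 12, 13, 14, 15, 16, 17} is in {2, 3, 4, 5, 6, 7, 8, 9, 10, 11, 12, 13, 14, 15, 16, 17}, so (Z ∪ (Z ∪ X)) ∪ ((Y △ ((Z △ X) − Z)) − (Z ∪ (Z ∩ X))) ⊆ (Y − (X ∪ Y))ᶜ.

Yes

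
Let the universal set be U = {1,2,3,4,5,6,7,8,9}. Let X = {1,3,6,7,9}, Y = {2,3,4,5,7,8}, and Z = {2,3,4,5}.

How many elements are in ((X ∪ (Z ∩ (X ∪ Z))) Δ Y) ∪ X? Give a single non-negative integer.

6

X ∪ Z = {1,2,3,4,5,6,7,9}
Z ∩ (X ∪ Z) = {2,3,4,5}
X ∪ (Z ∩ (X ∪ Z)) = {1,2,3,4,5,6,7,9}
(X ∪ (Z ∩ (X ∪ Z))) Δ Y = {1,6,8,9}
((X ∪ (Z ∩ (X ∪ Z))) Δ Y) ∪ X = {1,3,6,7,8,9}
|((X ∪ (Z ∩ (X ∪ Z))) Δ Y) ∪ X| = 6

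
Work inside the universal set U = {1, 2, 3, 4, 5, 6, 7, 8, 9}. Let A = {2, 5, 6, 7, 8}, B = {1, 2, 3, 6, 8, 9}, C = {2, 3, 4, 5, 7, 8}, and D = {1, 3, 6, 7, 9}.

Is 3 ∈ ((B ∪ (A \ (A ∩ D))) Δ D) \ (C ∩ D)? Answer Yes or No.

3 ∉ A and 3 ∈ D, so 3 ∉ A ∩ D
3 ∉ A and 3 ∉ (A ∩ D), so 3 ∉ A \ (A ∩ D)
3 ∈ B and 3 ∉ (A \ (A ∩ D)), so 3 ∈ B ∪ (A \ (A ∩ D))
3 ∈ (B ∪ (A \ (A ∩ D))) and 3 ∈ D, so 3 ∉ (B ∪ (A \ (A ∩ D))) Δ D
3 ∈ C and 3 ∈ D, so 3 ∈ C ∩ D
3 ∉ ((B ∪ (A \ (A ∩ D))) Δ D) and 3 ∈ (C ∩ D), so 3 ∉ ((B ∪ (A \ (A ∩ D))) Δ D) \ (C ∩ D)

No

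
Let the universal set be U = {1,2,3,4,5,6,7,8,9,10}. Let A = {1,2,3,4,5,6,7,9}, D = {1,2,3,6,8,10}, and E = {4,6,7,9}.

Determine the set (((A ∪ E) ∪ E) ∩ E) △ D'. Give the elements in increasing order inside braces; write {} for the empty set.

{5,6}

A ∪ E = {1,2,3,4,5,6,7,9}
(A ∪ E) ∪ E = {1,2,3,4,5,6,7,9}
((A ∪ E) ∪ E) ∩ E = {4,6,7,9}
D' = {4,5,7,9}
(((A ∪ E) ∪ E) ∩ E) △ D' = {5,6}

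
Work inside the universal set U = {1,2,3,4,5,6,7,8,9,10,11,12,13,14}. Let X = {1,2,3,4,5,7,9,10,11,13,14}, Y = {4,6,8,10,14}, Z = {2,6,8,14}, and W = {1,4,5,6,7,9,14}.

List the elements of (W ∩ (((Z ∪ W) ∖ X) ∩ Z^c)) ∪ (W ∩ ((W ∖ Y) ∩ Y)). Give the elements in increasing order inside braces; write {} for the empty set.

Z ∪ W = {1,2,4,5,6,7,8,9,14}
(Z ∪ W) ∖ X = {6,8}
Z^c = {1,3,4,5,7,9,10,11,12,13}
((Z ∪ W) ∖ X) ∩ Z^c = {}
W ∩ (((Z ∪ W) ∖ X) ∩ Z^c) = {}
W ∖ Y = {1,5,7,9}
(W ∖ Y) ∩ Y = {}
W ∩ ((W ∖ Y) ∩ Y) = {}
(W ∩ (((Z ∪ W) ∖ X) ∩ Z^c)) ∪ (W ∩ ((W ∖ Y) ∩ Y)) = {}

{}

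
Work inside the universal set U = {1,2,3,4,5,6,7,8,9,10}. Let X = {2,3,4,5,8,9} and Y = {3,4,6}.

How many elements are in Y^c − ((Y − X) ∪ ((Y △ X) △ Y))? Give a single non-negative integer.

Y^c = {1,2,5,7,8,9,10}
Y − X = {6}
Y △ X = {2,5,6,8,9}
(Y △ X) △ Y = {2,3,4,5,8,9}
(Y − X) ∪ ((Y △ X) △ Y) = {2,3,4,5,6,8,9}
Y^c − ((Y − X) ∪ ((Y △ X) △ Y)) = {1,7,10}
|Y^c − ((Y − X) ∪ ((Y △ X) △ Y))| = 3

3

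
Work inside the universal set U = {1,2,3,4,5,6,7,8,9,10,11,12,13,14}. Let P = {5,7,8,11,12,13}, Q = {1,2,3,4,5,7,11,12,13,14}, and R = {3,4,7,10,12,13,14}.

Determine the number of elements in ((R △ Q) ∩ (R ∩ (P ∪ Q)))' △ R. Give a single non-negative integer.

R △ Q = {1,2,5,10,11}
P ∪ Q = {1,2,3,4,5,7,8,11,12,13,14}
R ∩ (P ∪ Q) = {3,4,7,12,13,14}
(R △ Q) ∩ (R ∩ (P ∪ Q)) = {}
((R △ Q) ∩ (R ∩ (P ∪ Q)))' = {1,2,3,4,5,6,7,8,9,10,11,12,13,14}
((R △ Q) ∩ (R ∩ (P ∪ Q)))' △ R = {1,2,5,6,8,9,11}
|((R △ Q) ∩ (R ∩ (P ∪ Q)))' △ R| = 7

7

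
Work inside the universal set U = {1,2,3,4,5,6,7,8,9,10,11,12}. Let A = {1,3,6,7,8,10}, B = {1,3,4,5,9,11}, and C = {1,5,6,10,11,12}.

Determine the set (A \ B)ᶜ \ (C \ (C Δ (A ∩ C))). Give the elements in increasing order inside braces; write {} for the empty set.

{2,3,4,5,9,11,12}

A \ B = {6,7,8,10}
(A \ B)ᶜ = {1,2,3,4,5,9,11,12}
A ∩ C = {1,6,10}
C Δ (A ∩ C) = {5,11,12}
C \ (C Δ (A ∩ C)) = {1,6,10}
(A \ B)ᶜ \ (C \ (C Δ (A ∩ C))) = {2,3,4,5,9,11,12}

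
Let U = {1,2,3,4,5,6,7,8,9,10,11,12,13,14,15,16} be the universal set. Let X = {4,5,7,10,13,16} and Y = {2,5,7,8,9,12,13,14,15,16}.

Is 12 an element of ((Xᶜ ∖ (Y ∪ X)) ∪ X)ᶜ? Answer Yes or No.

Yes

12 ∉ X, so 12 ∈ Xᶜ
12 ∈ Y and 12 ∉ X, so 12 ∈ Y ∪ X
12 ∈ Xᶜ and 12 ∈ (Y ∪ X), so 12 ∉ Xᶜ ∖ (Y ∪ X)
12 ∉ (Xᶜ ∖ (Y ∪ X)) and 12 ∉ X, so 12 ∉ (Xᶜ ∖ (Y ∪ X)) ∪ X
12 ∈ ((Xᶜ ∖ (Y ∪ X)) ∪ X)ᶜ since 12 ∉ ((Xᶜ ∖ (Y ∪ X)) ∪ X)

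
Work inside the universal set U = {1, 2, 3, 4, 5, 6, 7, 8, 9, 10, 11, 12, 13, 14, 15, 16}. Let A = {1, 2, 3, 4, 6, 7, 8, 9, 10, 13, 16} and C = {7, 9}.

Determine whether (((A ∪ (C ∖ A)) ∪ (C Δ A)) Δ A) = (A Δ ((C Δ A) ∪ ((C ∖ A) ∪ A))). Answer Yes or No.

C ∖ A = {}
A ∪ (C ∖ A) = {1, 2, 3, 4, 6, 7, 8, 9, 10, 13, 16}
C Δ A = {1, 2, 3, 4, 6, 8, 10, 13, 16}
(A ∪ (C ∖ A)) ∪ (C Δ A) = {1, 2, 3, 4, 6, 7, 8, 9, 10, 13, 16}
((A ∪ (C ∖ A)) ∪ (C Δ A)) Δ A = {}
(C ∖ A) ∪ A = {1, 2, 3, 4, 6, 7, 8, 9, 10, 13, 16}
(C Δ A) ∪ ((C ∖ A) ∪ A) = {1, 2, 3, 4, 6, 7, 8, 9, 10, 13, 16}
A Δ ((C Δ A) ∪ ((C ∖ A) ∪ A)) = {}
Both equal {}, so ((A ∪ (C ∖ A)) ∪ (C Δ A)) Δ A = A Δ ((C Δ A) ∪ ((C ∖ A) ∪ A)).

Yes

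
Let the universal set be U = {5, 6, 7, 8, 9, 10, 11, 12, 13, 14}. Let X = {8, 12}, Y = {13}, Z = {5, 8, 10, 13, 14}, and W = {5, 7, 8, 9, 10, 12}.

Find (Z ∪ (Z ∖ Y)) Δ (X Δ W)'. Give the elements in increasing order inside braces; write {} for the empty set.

{5, 6, 10, 11, 12}

Z ∖ Y = {5, 8, 10, 14}
Z ∪ (Z ∖ Y) = {5, 8, 10, 13, 14}
X Δ W = {5, 7, 9, 10}
(X Δ W)' = {6, 8, 11, 12, 13, 14}
(Z ∪ (Z ∖ Y)) Δ (X Δ W)' = {5, 6, 10, 11, 12}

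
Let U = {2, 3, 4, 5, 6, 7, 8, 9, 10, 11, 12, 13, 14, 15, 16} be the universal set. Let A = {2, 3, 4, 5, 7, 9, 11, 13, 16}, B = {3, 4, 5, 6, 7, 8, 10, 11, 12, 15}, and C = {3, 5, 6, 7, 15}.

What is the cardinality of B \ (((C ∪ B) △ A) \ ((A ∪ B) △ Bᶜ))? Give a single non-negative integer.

10

C ∪ B = {3, 4, 5, 6, 7, 8, 10, 11, 12, 15}
(C ∪ B) △ A = {2, 6, 8, 9, 10, 12, 13, 15, 16}
A ∪ B = {2, 3, 4, 5, 6, 7, 8, 9, 10, 11, 12, 13, 15, 16}
Bᶜ = {2, 9, 13, 14, 16}
(A ∪ B) △ Bᶜ = {3, 4, 5, 6, 7, 8, 10, 11, 12, 14, 15}
((C ∪ B) △ A) \ ((A ∪ B) △ Bᶜ) = {2, 9, 13, 16}
B \ (((C ∪ B) △ A) \ ((A ∪ B) △ Bᶜ)) = {3, 4, 5, 6, 7, 8, 10, 11, 12, 15}
|B \ (((C ∪ B) △ A) \ ((A ∪ B) △ Bᶜ))| = 10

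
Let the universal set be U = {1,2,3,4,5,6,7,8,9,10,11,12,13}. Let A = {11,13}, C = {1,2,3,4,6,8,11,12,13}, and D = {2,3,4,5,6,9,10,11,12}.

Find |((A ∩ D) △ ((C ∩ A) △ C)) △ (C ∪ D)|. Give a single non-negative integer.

4

A ∩ D = {11}
C ∩ A = {11,13}
(C ∩ A) △ C = {1,2,3,4,6,8,12}
(A ∩ D) △ ((C ∩ A) △ C) = {1,2,3,4,6,8,11,12}
C ∪ D = {1,2,3,4,5,6,8,9,10,11,12,13}
((A ∩ D) △ ((C ∩ A) △ C)) △ (C ∪ D) = {5,9,10,13}
|((A ∩ D) △ ((C ∩ A) △ C)) △ (C ∪ D)| = 4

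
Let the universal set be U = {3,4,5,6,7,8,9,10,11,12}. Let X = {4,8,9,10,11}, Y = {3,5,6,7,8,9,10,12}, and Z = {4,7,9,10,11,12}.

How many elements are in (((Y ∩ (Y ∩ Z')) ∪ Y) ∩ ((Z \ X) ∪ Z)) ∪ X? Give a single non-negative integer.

Z' = {3,5,6,8}
Y ∩ Z' = {3,5,6,8}
Y ∩ (Y ∩ Z') = {3,5,6,8}
(Y ∩ (Y ∩ Z')) ∪ Y = {3,5,6,7,8,9,10,12}
Z \ X = {7,12}
(Z \ X) ∪ Z = {4,7,9,10,11,12}
((Y ∩ (Y ∩ Z')) ∪ Y) ∩ ((Z \ X) ∪ Z) = {7,9,10,12}
(((Y ∩ (Y ∩ Z')) ∪ Y) ∩ ((Z \ X) ∪ Z)) ∪ X = {4,7,8,9,10,11,12}
|(((Y ∩ (Y ∩ Z')) ∪ Y) ∩ ((Z \ X) ∪ Z)) ∪ X| = 7

7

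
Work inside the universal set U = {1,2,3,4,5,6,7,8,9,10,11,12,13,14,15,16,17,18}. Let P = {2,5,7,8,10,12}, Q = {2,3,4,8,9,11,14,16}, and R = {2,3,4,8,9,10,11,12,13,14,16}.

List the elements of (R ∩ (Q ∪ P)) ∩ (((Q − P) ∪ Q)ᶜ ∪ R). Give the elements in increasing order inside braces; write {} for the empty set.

{2,3,4,8,9,10,11,12,14,16}

Q ∪ P = {2,3,4,5,7,8,9,10,11,12,14,16}
R ∩ (Q ∪ P) = {2,3,4,8,9,10,11,12,14,16}
Q − P = {3,4,9,11,14,16}
(Q − P) ∪ Q = {2,3,4,8,9,11,14,16}
((Q − P) ∪ Q)ᶜ = {1,5,6,7,10,12,13,15,17,18}
((Q − P) ∪ Q)ᶜ ∪ R = {1,2,3,4,5,6,7,8,9,10,11,12,13,14,15,16,17,18}
(R ∩ (Q ∪ P)) ∩ (((Q − P) ∪ Q)ᶜ ∪ R) = {2,3,4,8,9,10,11,12,14,16}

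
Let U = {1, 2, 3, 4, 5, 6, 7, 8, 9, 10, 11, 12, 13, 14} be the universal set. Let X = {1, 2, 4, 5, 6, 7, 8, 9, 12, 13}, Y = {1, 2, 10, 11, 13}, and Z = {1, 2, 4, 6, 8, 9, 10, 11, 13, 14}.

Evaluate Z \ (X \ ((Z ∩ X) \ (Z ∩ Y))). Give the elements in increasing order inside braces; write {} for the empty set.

Z ∩ X = {1, 2, 4, 6, 8, 9, 13}
Z ∩ Y = {1, 2, 10, 11, 13}
(Z ∩ X) \ (Z ∩ Y) = {4, 6, 8, 9}
X \ ((Z ∩ X) \ (Z ∩ Y)) = {1, 2, 5, 7, 12, 13}
Z \ (X \ ((Z ∩ X) \ (Z ∩ Y))) = {4, 6, 8, 9, 10, 11, 14}

{4, 6, 8, 9, 10, 11, 14}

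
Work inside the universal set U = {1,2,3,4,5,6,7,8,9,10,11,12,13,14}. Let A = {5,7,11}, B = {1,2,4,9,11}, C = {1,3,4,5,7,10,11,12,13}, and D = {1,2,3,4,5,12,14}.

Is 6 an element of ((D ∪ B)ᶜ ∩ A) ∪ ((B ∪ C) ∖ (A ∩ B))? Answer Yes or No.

No

6 ∉ D and 6 ∉ B, so 6 ∉ D ∪ B
6 ∈ (D ∪ B)ᶜ since 6 ∉ (D ∪ B)
6 ∈ (D ∪ B)ᶜ and 6 ∉ A, so 6 ∉ (D ∪ B)ᶜ ∩ A
6 ∉ B and 6 ∉ C, so 6 ∉ B ∪ C
6 ∉ A and 6 ∉ B, so 6 ∉ A ∩ B
6 ∉ (B ∪ C) and 6 ∉ (A ∩ B), so 6 ∉ (B ∪ C) ∖ (A ∩ B)
6 ∉ ((D ∪ B)ᶜ ∩ A) and 6 ∉ ((B ∪ C) ∖ (A ∩ B)), so 6 ∉ ((D ∪ B)ᶜ ∩ A) ∪ ((B ∪ C) ∖ (A ∩ B))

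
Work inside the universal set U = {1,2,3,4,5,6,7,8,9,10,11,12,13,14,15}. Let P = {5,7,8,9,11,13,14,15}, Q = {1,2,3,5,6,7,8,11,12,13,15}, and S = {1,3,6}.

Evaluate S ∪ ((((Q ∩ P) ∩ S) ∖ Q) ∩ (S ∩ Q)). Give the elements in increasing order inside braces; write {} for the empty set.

Q ∩ P = {5,7,8,11,13,15}
(Q ∩ P) ∩ S = {}
((Q ∩ P) ∩ S) ∖ Q = {}
S ∩ Q = {1,3,6}
(((Q ∩ P) ∩ S) ∖ Q) ∩ (S ∩ Q) = {}
S ∪ ((((Q ∩ P) ∩ S) ∖ Q) ∩ (S ∩ Q)) = {1,3,6}

{1,3,6}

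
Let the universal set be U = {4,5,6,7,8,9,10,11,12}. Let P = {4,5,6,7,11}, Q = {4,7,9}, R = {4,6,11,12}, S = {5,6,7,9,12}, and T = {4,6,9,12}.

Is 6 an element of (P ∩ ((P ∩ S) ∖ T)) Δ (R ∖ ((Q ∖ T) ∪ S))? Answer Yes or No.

6 ∈ P and 6 ∈ S, so 6 ∈ P ∩ S
6 ∈ (P ∩ S) and 6 ∈ T, so 6 ∉ (P ∩ S) ∖ T
6 ∈ P and 6 ∉ ((P ∩ S) ∖ T), so 6 ∉ P ∩ ((P ∩ S) ∖ T)
6 ∉ Q and 6 ∈ T, so 6 ∉ Q ∖ T
6 ∉ (Q ∖ T) and 6 ∈ S, so 6 ∈ (Q ∖ T) ∪ S
6 ∈ R and 6 ∈ ((Q ∖ T) ∪ S), so 6 ∉ R ∖ ((Q ∖ T) ∪ S)
6 ∉ (P ∩ ((P ∩ S) ∖ T)) and 6 ∉ (R ∖ ((Q ∖ T) ∪ S)), so 6 ∉ (P ∩ ((P ∩ S) ∖ T)) Δ (R ∖ ((Q ∖ T) ∪ S))

No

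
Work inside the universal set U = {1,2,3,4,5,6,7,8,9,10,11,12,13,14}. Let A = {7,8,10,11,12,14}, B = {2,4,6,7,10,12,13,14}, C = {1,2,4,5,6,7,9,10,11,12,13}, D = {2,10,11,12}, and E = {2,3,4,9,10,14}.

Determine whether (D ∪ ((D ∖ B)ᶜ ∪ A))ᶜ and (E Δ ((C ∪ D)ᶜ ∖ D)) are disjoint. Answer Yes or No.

D ∖ B = {11}
(D ∖ B)ᶜ = {1,2,3,4,5,6,7,8,9,10,12,13,14}
(D ∖ B)ᶜ ∪ A = {1,2,3,4,5,6,7,8,9,10,11,12,13,14}
D ∪ ((D ∖ B)ᶜ ∪ A) = {1,2,3,4,5,6,7,8,9,10,11,12,13,14}
(D ∪ ((D ∖ B)ᶜ ∪ A))ᶜ = {}
C ∪ D = {1,2,4,5,6,7,9,10,11,12,13}
(C ∪ D)ᶜ = {3,8,14}
(C ∪ D)ᶜ ∖ D = {3,8,14}
E Δ ((C ∪ D)ᶜ ∖ D) = {2,4,8,9,10}
{} and {2,4,8,9,10} share no elements.

Yes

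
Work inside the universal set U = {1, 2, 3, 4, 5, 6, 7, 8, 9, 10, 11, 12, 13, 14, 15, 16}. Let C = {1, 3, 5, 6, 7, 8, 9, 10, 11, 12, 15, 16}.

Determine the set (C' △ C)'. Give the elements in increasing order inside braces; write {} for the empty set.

{}

C' = {2, 4, 13, 14}
C' △ C = {1, 2, 3, 4, 5, 6, 7, 8, 9, 10, 11, 12, 13, 14, 15, 16}
(C' △ C)' = {}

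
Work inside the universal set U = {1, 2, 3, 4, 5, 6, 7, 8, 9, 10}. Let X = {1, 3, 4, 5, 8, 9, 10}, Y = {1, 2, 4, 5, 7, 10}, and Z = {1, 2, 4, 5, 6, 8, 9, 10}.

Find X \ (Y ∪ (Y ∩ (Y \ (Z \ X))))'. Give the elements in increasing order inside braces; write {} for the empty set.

{1, 4, 5, 10}

Z \ X = {2, 6}
Y \ (Z \ X) = {1, 4, 5, 7, 10}
Y ∩ (Y \ (Z \ X)) = {1, 4, 5, 7, 10}
Y ∪ (Y ∩ (Y \ (Z \ X))) = {1, 2, 4, 5, 7, 10}
(Y ∪ (Y ∩ (Y \ (Z \ X))))' = {3, 6, 8, 9}
X \ (Y ∪ (Y ∩ (Y \ (Z \ X))))' = {1, 4, 5, 10}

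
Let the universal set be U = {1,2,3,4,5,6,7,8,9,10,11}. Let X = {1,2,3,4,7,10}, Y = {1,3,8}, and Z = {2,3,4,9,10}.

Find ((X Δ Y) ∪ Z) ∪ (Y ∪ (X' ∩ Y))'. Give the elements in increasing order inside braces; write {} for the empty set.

{2,3,4,5,6,7,8,9,10,11}

X Δ Y = {2,4,7,8,10}
(X Δ Y) ∪ Z = {2,3,4,7,8,9,10}
X' = {5,6,8,9,11}
X' ∩ Y = {8}
Y ∪ (X' ∩ Y) = {1,3,8}
(Y ∪ (X' ∩ Y))' = {2,4,5,6,7,9,10,11}
((X Δ Y) ∪ Z) ∪ (Y ∪ (X' ∩ Y))' = {2,3,4,5,6,7,8,9,10,11}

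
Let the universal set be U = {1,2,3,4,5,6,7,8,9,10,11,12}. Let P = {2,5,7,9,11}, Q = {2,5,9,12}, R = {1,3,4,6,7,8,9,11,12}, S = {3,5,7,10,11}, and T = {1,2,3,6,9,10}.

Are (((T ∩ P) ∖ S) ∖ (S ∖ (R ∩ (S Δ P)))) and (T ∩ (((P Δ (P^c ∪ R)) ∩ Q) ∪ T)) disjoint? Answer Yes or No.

T ∩ P = {2,9}
(T ∩ P) ∖ S = {2,9}
S Δ P = {2,3,9,10}
R ∩ (S Δ P) = {3,9}
S ∖ (R ∩ (S Δ P)) = {5,7,10,11}
((T ∩ P) ∖ S) ∖ (S ∖ (R ∩ (S Δ P))) = {2,9}
P^c = {1,3,4,6,8,10,12}
P^c ∪ R = {1,3,4,6,7,8,9,10,11,12}
P Δ (P^c ∪ R) = {1,2,3,4,5,6,8,10,12}
(P Δ (P^c ∪ R)) ∩ Q = {2,5,12}
((P Δ (P^c ∪ R)) ∩ Q) ∪ T = {1,2,3,5,6,9,10,12}
T ∩ (((P Δ (P^c ∪ R)) ∩ Q) ∪ T) = {1,2,3,6,9,10}
2 lies in both, so they are not disjoint.

No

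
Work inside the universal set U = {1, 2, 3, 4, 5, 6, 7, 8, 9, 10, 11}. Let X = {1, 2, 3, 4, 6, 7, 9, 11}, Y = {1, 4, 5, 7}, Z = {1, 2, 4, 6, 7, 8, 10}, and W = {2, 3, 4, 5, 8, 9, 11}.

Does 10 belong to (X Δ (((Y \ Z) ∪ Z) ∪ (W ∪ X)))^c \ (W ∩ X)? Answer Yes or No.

10 ∉ Y and 10 ∈ Z, so 10 ∉ Y \ Z
10 ∉ (Y \ Z) and 10 ∈ Z, so 10 ∈ (Y \ Z) ∪ Z
10 ∉ W and 10 ∉ X, so 10 ∉ W ∪ X
10 ∈ ((Y \ Z) ∪ Z) and 10 ∉ (W ∪ X), so 10 ∈ ((Y \ Z) ∪ Z) ∪ (W ∪ X)
10 ∉ X and 10 ∈ (((Y \ Z) ∪ Z) ∪ (W ∪ X)), so 10 ∈ X Δ (((Y \ Z) ∪ Z) ∪ (W ∪ X))
10 ∉ (X Δ (((Y \ Z) ∪ Z) ∪ (W ∪ X)))^c since 10 ∈ (X Δ (((Y \ Z) ∪ Z) ∪ (W ∪ X)))
10 ∉ W and 10 ∉ X, so 10 ∉ W ∩ X
10 ∉ (X Δ (((Y \ Z) ∪ Z) ∪ (W ∪ X)))^c and 10 ∉ (W ∩ X), so 10 ∉ (X Δ (((Y \ Z) ∪ Z) ∪ (W ∪ X)))^c \ (W ∩ X)

No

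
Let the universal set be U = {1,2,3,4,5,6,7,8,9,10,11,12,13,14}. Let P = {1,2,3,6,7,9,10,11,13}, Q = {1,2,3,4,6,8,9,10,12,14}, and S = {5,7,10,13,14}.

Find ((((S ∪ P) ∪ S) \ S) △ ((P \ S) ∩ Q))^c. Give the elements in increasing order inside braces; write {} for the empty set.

{1,2,3,4,5,6,7,8,9,10,12,13,14}

S ∪ P = {1,2,3,5,6,7,9,10,11,13,14}
(S ∪ P) ∪ S = {1,2,3,5,6,7,9,10,11,13,14}
((S ∪ P) ∪ S) \ S = {1,2,3,6,9,11}
P \ S = {1,2,3,6,9,11}
(P \ S) ∩ Q = {1,2,3,6,9}
(((S ∪ P) ∪ S) \ S) △ ((P \ S) ∩ Q) = {11}
((((S ∪ P) ∪ S) \ S) △ ((P \ S) ∩ Q))^c = {1,2,3,4,5,6,7,8,9,10,12,13,14}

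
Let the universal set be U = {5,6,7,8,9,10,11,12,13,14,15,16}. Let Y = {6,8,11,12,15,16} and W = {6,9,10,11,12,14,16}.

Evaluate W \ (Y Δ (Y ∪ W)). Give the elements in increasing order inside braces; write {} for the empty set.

{6,11,12,16}

Y ∪ W = {6,8,9,10,11,12,14,15,16}
Y Δ (Y ∪ W) = {9,10,14}
W \ (Y Δ (Y ∪ W)) = {6,11,12,16}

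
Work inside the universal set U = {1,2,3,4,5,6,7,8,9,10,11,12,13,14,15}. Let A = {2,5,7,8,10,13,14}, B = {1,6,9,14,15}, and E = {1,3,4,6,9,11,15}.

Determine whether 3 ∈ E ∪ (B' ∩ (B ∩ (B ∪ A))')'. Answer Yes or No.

Yes

3 ∉ B, so 3 ∈ B'
3 ∉ B and 3 ∉ A, so 3 ∉ B ∪ A
3 ∉ B and 3 ∉ (B ∪ A), so 3 ∉ B ∩ (B ∪ A)
3 ∈ (B ∩ (B ∪ A))' since 3 ∉ (B ∩ (B ∪ A))
3 ∈ B' and 3 ∈ (B ∩ (B ∪ A))', so 3 ∈ B' ∩ (B ∩ (B ∪ A))'
3 ∉ (B' ∩ (B ∩ (B ∪ A))')' since 3 ∈ (B' ∩ (B ∩ (B ∪ A))')
3 ∈ E and 3 ∉ (B' ∩ (B ∩ (B ∪ A))')', so 3 ∈ E ∪ (B' ∩ (B ∩ (B ∪ A))')'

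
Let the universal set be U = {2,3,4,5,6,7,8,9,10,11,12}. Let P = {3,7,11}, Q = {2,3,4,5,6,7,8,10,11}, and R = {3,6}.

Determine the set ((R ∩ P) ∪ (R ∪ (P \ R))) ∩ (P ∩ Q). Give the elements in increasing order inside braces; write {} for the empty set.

{3,7,11}

R ∩ P = {3}
P \ R = {7,11}
R ∪ (P \ R) = {3,6,7,11}
(R ∩ P) ∪ (R ∪ (P \ R)) = {3,6,7,11}
P ∩ Q = {3,7,11}
((R ∩ P) ∪ (R ∪ (P \ R))) ∩ (P ∩ Q) = {3,7,11}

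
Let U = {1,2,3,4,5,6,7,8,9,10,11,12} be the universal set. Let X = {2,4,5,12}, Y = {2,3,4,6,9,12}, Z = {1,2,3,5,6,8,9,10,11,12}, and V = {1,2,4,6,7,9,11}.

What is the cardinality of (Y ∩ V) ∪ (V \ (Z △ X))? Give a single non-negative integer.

5

Y ∩ V = {2,4,6,9}
Z △ X = {1,3,4,6,8,9,10,11}
V \ (Z △ X) = {2,7}
(Y ∩ V) ∪ (V \ (Z △ X)) = {2,4,6,7,9}
|(Y ∩ V) ∪ (V \ (Z △ X))| = 5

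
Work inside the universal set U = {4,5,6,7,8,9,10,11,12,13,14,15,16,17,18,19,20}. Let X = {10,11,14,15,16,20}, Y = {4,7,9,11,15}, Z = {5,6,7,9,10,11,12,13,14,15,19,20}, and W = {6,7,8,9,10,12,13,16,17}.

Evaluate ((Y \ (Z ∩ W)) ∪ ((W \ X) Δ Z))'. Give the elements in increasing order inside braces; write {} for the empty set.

{6,7,9,12,13,16,18}

Z ∩ W = {6,7,9,10,12,13}
Y \ (Z ∩ W) = {4,11,15}
W \ X = {6,7,8,9,12,13,17}
(W \ X) Δ Z = {5,8,10,11,14,15,17,19,20}
(Y \ (Z ∩ W)) ∪ ((W \ X) Δ Z) = {4,5,8,10,11,14,15,17,19,20}
((Y \ (Z ∩ W)) ∪ ((W \ X) Δ Z))' = {6,7,9,12,13,16,18}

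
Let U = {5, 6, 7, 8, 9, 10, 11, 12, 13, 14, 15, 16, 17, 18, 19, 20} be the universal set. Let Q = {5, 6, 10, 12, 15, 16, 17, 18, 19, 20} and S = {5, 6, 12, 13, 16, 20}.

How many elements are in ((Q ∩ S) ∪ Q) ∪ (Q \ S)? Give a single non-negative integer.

Q ∩ S = {5, 6, 12, 16, 20}
(Q ∩ S) ∪ Q = {5, 6, 10, 12, 15, 16, 17, 18, 19, 20}
Q \ S = {10, 15, 17, 18, 19}
((Q ∩ S) ∪ Q) ∪ (Q \ S) = {5, 6, 10, 12, 15, 16, 17, 18, 19, 20}
|((Q ∩ S) ∪ Q) ∪ (Q \ S)| = 10

10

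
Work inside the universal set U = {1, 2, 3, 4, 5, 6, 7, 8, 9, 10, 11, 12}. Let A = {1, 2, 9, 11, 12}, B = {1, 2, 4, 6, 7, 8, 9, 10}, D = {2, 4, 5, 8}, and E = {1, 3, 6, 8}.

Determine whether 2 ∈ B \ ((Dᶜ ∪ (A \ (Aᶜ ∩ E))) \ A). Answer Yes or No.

2 ∈ D, so 2 ∉ Dᶜ
2 ∈ A, so 2 ∉ Aᶜ
2 ∉ Aᶜ and 2 ∉ E, so 2 ∉ Aᶜ ∩ E
2 ∈ A and 2 ∉ (Aᶜ ∩ E), so 2 ∈ A \ (Aᶜ ∩ E)
2 ∉ Dᶜ and 2 ∈ (A \ (Aᶜ ∩ E)), so 2 ∈ Dᶜ ∪ (A \ (Aᶜ ∩ E))
2 ∈ (Dᶜ ∪ (A \ (Aᶜ ∩ E))) and 2 ∈ A, so 2 ∉ (Dᶜ ∪ (A \ (Aᶜ ∩ E))) \ A
2 ∈ B and 2 ∉ ((Dᶜ ∪ (A \ (Aᶜ ∩ E))) \ A), so 2 ∈ B \ ((Dᶜ ∪ (A \ (Aᶜ ∩ E))) \ A)

Yes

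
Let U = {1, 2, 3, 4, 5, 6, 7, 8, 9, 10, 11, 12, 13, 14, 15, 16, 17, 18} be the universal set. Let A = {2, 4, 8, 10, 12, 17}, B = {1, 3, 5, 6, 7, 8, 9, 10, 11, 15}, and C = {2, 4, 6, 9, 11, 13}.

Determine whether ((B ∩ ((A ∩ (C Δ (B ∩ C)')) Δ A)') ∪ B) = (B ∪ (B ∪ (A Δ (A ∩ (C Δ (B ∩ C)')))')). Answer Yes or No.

B ∩ C = {6, 9, 11}
(B ∩ C)' = {1, 2, 3, 4, 5, 7, 8, 10, 12, 13, 14, 15, 16, 17, 18}
C Δ (B ∩ C)' = {1, 3, 5, 6, 7, 8, 9, 10, 11, 12, 14, 15, 16, 17, 18}
A ∩ (C Δ (B ∩ C)') = {8, 10, 12, 17}
(A ∩ (C Δ (B ∩ C)')) Δ A = {2, 4}
((A ∩ (C Δ (B ∩ C)')) Δ A)' = {1, 3, 5, 6, 7, 8, 9, 10, 11, 12, 13, 14, 15, 16, 17, 18}
B ∩ ((A ∩ (C Δ (B ∩ C)')) Δ A)' = {1, 3, 5, 6, 7, 8, 9, 10, 11, 15}
(B ∩ ((A ∩ (C Δ (B ∩ C)')) Δ A)') ∪ B = {1, 3, 5, 6, 7, 8, 9, 10, 11, 15}
A Δ (A ∩ (C Δ (B ∩ C)')) = {2, 4}
(A Δ (A ∩ (C Δ (B ∩ C)')))' = {1, 3, 5, 6, 7, 8, 9, 10, 11, 12, 13, 14, 15, 16, 17, 18}
B ∪ (A Δ (A ∩ (C Δ (B ∩ C)')))' = {1, 3, 5, 6, 7, 8, 9, 10, 11, 12, 13, 14, 15, 16, 17, 18}
B ∪ (B ∪ (A Δ (A ∩ (C Δ (B ∩ C)')))') = {1, 3, 5, 6, 7, 8, 9, 10, 11, 12, 13, 14, 15, 16, 17, 18}
12 ∈ B ∪ (B ∪ (A Δ (A ∩ (C Δ (B ∩ C)')))') but 12 ∉ (B ∩ ((A ∩ (C Δ (B ∩ C)')) Δ A)') ∪ B, so they differ.

No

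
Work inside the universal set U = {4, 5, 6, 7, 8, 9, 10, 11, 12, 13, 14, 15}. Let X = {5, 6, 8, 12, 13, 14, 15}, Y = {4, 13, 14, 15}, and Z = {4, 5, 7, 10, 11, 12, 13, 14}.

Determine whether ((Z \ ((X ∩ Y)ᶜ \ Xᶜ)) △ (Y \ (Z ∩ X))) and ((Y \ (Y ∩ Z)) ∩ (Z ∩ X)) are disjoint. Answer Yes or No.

X ∩ Y = {13, 14, 15}
(X ∩ Y)ᶜ = {4, 5, 6, 7, 8, 9, 10, 11, 12}
Xᶜ = {4, 7, 9, 10, 11}
(X ∩ Y)ᶜ \ Xᶜ = {5, 6, 8, 12}
Z \ ((X ∩ Y)ᶜ \ Xᶜ) = {4, 7, 10, 11, 13, 14}
Z ∩ X = {5, 12, 13, 14}
Y \ (Z ∩ X) = {4, 15}
(Z \ ((X ∩ Y)ᶜ \ Xᶜ)) △ (Y \ (Z ∩ X)) = {7, 10, 11, 13, 14, 15}
Y ∩ Z = {4, 13, 14}
Y \ (Y ∩ Z) = {15}
(Y \ (Y ∩ Z)) ∩ (Z ∩ X) = {}
{7, 10, 11, 13, 14, 15} and {} share no elements.

Yes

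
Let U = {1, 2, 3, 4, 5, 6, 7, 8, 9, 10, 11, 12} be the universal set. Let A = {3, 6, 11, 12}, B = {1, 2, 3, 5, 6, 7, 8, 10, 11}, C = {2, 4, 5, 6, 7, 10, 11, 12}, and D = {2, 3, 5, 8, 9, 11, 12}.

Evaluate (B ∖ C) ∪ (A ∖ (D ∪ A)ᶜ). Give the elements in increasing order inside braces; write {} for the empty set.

B ∖ C = {1, 3, 8}
D ∪ A = {2, 3, 5, 6, 8, 9, 11, 12}
(D ∪ A)ᶜ = {1, 4, 7, 10}
A ∖ (D ∪ A)ᶜ = {3, 6, 11, 12}
(B ∖ C) ∪ (A ∖ (D ∪ A)ᶜ) = {1, 3, 6, 8, 11, 12}

{1, 3, 6, 8, 11, 12}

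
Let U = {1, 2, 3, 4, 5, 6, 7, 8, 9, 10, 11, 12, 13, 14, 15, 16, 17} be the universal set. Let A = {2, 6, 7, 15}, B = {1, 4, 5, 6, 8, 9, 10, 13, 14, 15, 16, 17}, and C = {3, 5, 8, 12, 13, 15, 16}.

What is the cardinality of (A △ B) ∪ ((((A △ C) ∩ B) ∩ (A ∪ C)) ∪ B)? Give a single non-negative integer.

14

A △ B = {1, 2, 4, 5, 7, 8, 9, 10, 13, 14, 16, 17}
A △ C = {2, 3, 5, 6, 7, 8, 12, 13, 16}
(A △ C) ∩ B = {5, 6, 8, 13, 16}
A ∪ C = {2, 3, 5, 6, 7, 8, 12, 13, 15, 16}
((A △ C) ∩ B) ∩ (A ∪ C) = {5, 6, 8, 13, 16}
(((A △ C) ∩ B) ∩ (A ∪ C)) ∪ B = {1, 4, 5, 6, 8, 9, 10, 13, 14, 15, 16, 17}
(A △ B) ∪ ((((A △ C) ∩ B) ∩ (A ∪ C)) ∪ B) = {1, 2, 4, 5, 6, 7, 8, 9, 10, 13, 14, 15, 16, 17}
|(A △ B) ∪ ((((A △ C) ∩ B) ∩ (A ∪ C)) ∪ B)| = 14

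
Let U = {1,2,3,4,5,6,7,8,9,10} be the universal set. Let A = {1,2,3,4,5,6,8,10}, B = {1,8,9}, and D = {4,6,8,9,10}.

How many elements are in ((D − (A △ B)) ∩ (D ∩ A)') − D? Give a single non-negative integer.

A △ B = {2,3,4,5,6,9,10}
D − (A △ B) = {8}
D ∩ A = {4,6,8,10}
(D ∩ A)' = {1,2,3,5,7,9}
(D − (A △ B)) ∩ (D ∩ A)' = {}
((D − (A △ B)) ∩ (D ∩ A)') − D = {}
|((D − (A △ B)) ∩ (D ∩ A)') − D| = 0

0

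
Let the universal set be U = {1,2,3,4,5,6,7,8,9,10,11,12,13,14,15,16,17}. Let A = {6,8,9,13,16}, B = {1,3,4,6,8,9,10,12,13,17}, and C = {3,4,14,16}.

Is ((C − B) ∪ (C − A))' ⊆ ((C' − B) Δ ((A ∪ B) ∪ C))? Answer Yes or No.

C − B = {14,16}
C − A = {3,4,14}
(C − B) ∪ (C − A) = {3,4,14,16}
((C − B) ∪ (C − A))' = {1,2,5,6,7,8,9,10,11,12,13,15,17}
C' = {1,2,5,6,7,8,9,10,11,12,13,15,17}
C' − B = {2,5,7,11,15}
A ∪ B = {1,3,4,6,8,9,10,12,13,16,17}
(A ∪ B) ∪ C = {1,3,4,6,8,9,10,12,13,14,16,17}
(C' − B) Δ ((A ∪ B) ∪ C) = {1,2,3,4,5,6,7,8,9,10,11,12,13,14,15,16,17}
Every element of {1,2,5,6,7,8,9,10,11,12,13,15,17} is in {1,2,3,4,5,6,7,8,9,10,11,12,13,14,15,16,17}, so ((C − B) ∪ (C − A))' ⊆ (C' − B) Δ ((A ∪ B) ∪ C).

Yes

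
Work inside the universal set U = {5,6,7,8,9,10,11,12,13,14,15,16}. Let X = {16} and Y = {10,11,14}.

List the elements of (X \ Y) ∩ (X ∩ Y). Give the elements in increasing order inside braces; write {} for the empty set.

{}

X \ Y = {16}
X ∩ Y = {}
(X \ Y) ∩ (X ∩ Y) = {}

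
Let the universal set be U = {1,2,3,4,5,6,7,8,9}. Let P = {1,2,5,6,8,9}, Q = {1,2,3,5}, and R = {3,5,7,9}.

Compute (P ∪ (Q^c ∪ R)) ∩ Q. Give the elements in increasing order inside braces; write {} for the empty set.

Q^c = {4,6,7,8,9}
Q^c ∪ R = {3,4,5,6,7,8,9}
P ∪ (Q^c ∪ R) = {1,2,3,4,5,6,7,8,9}
(P ∪ (Q^c ∪ R)) ∩ Q = {1,2,3,5}

{1,2,3,5}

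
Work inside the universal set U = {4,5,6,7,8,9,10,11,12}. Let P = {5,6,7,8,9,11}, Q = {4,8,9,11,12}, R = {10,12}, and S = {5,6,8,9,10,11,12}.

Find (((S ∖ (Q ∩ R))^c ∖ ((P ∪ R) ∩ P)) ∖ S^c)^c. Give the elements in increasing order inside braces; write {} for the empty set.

Q ∩ R = {12}
S ∖ (Q ∩ R) = {5,6,8,9,10,11}
(S ∖ (Q ∩ R))^c = {4,7,12}
P ∪ R = {5,6,7,8,9,10,11,12}
(P ∪ R) ∩ P = {5,6,7,8,9,11}
(S ∖ (Q ∩ R))^c ∖ ((P ∪ R) ∩ P) = {4,12}
S^c = {4,7}
((S ∖ (Q ∩ R))^c ∖ ((P ∪ R) ∩ P)) ∖ S^c = {12}
(((S ∖ (Q ∩ R))^c ∖ ((P ∪ R) ∩ P)) ∖ S^c)^c = {4,5,6,7,8,9,10,11}

{4,5,6,7,8,9,10,11}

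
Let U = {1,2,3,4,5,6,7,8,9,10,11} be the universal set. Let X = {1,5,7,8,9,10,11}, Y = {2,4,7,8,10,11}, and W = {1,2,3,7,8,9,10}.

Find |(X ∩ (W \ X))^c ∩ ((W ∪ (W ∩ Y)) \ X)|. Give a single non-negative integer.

2

W \ X = {2,3}
X ∩ (W \ X) = {}
(X ∩ (W \ X))^c = {1,2,3,4,5,6,7,8,9,10,11}
W ∩ Y = {2,7,8,10}
W ∪ (W ∩ Y) = {1,2,3,7,8,9,10}
(W ∪ (W ∩ Y)) \ X = {2,3}
(X ∩ (W \ X))^c ∩ ((W ∪ (W ∩ Y)) \ X) = {2,3}
|(X ∩ (W \ X))^c ∩ ((W ∪ (W ∩ Y)) \ X)| = 2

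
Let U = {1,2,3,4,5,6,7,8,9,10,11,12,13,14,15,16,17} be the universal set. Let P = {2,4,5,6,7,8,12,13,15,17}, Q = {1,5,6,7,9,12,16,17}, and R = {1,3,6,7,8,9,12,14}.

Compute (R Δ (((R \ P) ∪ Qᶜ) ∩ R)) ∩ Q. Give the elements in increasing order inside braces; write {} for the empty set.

R \ P = {1,3,9,14}
Qᶜ = {2,3,4,8,10,11,13,14,15}
(R \ P) ∪ Qᶜ = {1,2,3,4,8,9,10,11,13,14,15}
((R \ P) ∪ Qᶜ) ∩ R = {1,3,8,9,14}
R Δ (((R \ P) ∪ Qᶜ) ∩ R) = {6,7,12}
(R Δ (((R \ P) ∪ Qᶜ) ∩ R)) ∩ Q = {6,7,12}

{6,7,12}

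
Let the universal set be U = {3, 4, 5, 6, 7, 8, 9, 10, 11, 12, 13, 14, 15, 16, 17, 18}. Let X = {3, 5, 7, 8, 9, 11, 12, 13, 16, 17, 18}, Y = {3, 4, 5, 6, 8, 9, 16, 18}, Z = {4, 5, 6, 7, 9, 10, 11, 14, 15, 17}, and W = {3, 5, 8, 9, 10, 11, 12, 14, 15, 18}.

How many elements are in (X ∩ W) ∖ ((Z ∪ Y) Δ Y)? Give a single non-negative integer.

X ∩ W = {3, 5, 8, 9, 11, 12, 18}
Z ∪ Y = {3, 4, 5, 6, 7, 8, 9, 10, 11, 14, 15, 16, 17, 18}
(Z ∪ Y) Δ Y = {7, 10, 11, 14, 15, 17}
(X ∩ W) ∖ ((Z ∪ Y) Δ Y) = {3, 5, 8, 9, 12, 18}
|(X ∩ W) ∖ ((Z ∪ Y) Δ Y)| = 6

6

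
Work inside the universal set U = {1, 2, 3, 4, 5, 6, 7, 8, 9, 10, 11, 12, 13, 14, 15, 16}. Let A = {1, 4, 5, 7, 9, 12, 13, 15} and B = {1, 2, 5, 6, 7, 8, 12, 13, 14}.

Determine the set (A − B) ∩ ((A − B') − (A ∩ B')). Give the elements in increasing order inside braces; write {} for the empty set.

A − B = {4, 9, 15}
B' = {3, 4, 9, 10, 11, 15, 16}
A − B' = {1, 5, 7, 12, 13}
A ∩ B' = {4, 9, 15}
(A − B') − (A ∩ B') = {1, 5, 7, 12, 13}
(A − B) ∩ ((A − B') − (A ∩ B')) = {}

{}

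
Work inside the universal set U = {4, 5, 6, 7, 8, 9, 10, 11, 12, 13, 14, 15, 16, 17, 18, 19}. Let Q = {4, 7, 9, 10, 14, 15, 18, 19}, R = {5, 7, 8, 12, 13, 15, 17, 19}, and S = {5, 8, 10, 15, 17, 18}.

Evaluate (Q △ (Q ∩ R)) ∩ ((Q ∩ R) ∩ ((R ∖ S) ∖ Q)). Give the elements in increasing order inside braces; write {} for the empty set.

Q ∩ R = {7, 15, 19}
Q △ (Q ∩ R) = {4, 9, 10, 14, 18}
R ∖ S = {7, 12, 13, 19}
(R ∖ S) ∖ Q = {12, 13}
(Q ∩ R) ∩ ((R ∖ S) ∖ Q) = {}
(Q △ (Q ∩ R)) ∩ ((Q ∩ R) ∩ ((R ∖ S) ∖ Q)) = {}

{}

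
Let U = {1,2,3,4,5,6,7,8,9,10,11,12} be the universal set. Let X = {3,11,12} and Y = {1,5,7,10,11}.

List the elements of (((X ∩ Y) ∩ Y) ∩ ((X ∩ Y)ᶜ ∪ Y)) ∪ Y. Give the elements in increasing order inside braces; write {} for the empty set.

{1,5,7,10,11}

X ∩ Y = {11}
(X ∩ Y) ∩ Y = {11}
(X ∩ Y)ᶜ = {1,2,3,4,5,6,7,8,9,10,12}
(X ∩ Y)ᶜ ∪ Y = {1,2,3,4,5,6,7,8,9,10,11,12}
((X ∩ Y) ∩ Y) ∩ ((X ∩ Y)ᶜ ∪ Y) = {11}
(((X ∩ Y) ∩ Y) ∩ ((X ∩ Y)ᶜ ∪ Y)) ∪ Y = {1,5,7,10,11}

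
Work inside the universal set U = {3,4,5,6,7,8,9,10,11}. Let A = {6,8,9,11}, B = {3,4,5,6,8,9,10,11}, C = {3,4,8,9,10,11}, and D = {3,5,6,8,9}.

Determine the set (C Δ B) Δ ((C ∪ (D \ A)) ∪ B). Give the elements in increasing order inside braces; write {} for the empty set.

C Δ B = {5,6}
D \ A = {3,5}
C ∪ (D \ A) = {3,4,5,8,9,10,11}
(C ∪ (D \ A)) ∪ B = {3,4,5,6,8,9,10,11}
(C Δ B) Δ ((C ∪ (D \ A)) ∪ B) = {3,4,8,9,10,11}

{3,4,8,9,10,11}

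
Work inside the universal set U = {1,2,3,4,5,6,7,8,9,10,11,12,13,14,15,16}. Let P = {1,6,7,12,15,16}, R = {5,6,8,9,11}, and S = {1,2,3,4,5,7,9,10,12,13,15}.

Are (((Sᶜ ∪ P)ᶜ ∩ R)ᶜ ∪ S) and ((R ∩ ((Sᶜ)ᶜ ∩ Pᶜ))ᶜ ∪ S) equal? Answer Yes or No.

Sᶜ = {6,8,11,14,16}
Sᶜ ∪ P = {1,6,7,8,11,12,14,15,16}
(Sᶜ ∪ P)ᶜ = {2,3,4,5,9,10,13}
(Sᶜ ∪ P)ᶜ ∩ R = {5,9}
((Sᶜ ∪ P)ᶜ ∩ R)ᶜ = {1,2,3,4,6,7,8,10,11,12,13,14,15,16}
((Sᶜ ∪ P)ᶜ ∩ R)ᶜ ∪ S = {1,2,3,4,5,6,7,8,9,10,11,12,13,14,15,16}
(Sᶜ)ᶜ = {1,2,3,4,5,7,9,10,12,13,15}
Pᶜ = {2,3,4,5,8,9,10,11,13,14}
(Sᶜ)ᶜ ∩ Pᶜ = {2,3,4,5,9,10,13}
R ∩ ((Sᶜ)ᶜ ∩ Pᶜ) = {5,9}
(R ∩ ((Sᶜ)ᶜ ∩ Pᶜ))ᶜ = {1,2,3,4,6,7,8,10,11,12,13,14,15,16}
(R ∩ ((Sᶜ)ᶜ ∩ Pᶜ))ᶜ ∪ S = {1,2,3,4,5,6,7,8,9,10,11,12,13,14,15,16}
Both equal {1,2,3,4,5,6,7,8,9,10,11,12,13,14,15,16}, so ((Sᶜ ∪ P)ᶜ ∩ R)ᶜ ∪ S = (R ∩ ((Sᶜ)ᶜ ∩ Pᶜ))ᶜ ∪ S.

Yes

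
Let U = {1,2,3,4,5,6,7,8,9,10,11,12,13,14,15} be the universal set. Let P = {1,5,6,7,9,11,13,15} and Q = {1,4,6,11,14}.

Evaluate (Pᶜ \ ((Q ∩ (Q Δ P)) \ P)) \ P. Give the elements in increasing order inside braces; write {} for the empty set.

{2,3,8,10,12}

Pᶜ = {2,3,4,8,10,12,14}
Q Δ P = {4,5,7,9,13,14,15}
Q ∩ (Q Δ P) = {4,14}
(Q ∩ (Q Δ P)) \ P = {4,14}
Pᶜ \ ((Q ∩ (Q Δ P)) \ P) = {2,3,8,10,12}
(Pᶜ \ ((Q ∩ (Q Δ P)) \ P)) \ P = {2,3,8,10,12}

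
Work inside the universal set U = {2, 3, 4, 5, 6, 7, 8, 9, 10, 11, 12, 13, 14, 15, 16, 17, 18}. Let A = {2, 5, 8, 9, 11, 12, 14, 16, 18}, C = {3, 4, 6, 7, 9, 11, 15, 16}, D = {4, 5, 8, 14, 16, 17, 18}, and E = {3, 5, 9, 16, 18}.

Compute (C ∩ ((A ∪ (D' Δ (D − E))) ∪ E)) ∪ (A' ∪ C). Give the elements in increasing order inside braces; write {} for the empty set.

{3, 4, 6, 7, 9, 10, 11, 13, 15, 16, 17}

D' = {2, 3, 6, 7, 9, 10, 11, 12, 13, 15}
D − E = {4, 8, 14, 17}
D' Δ (D − E) = {2, 3, 4, 6, 7, 8, 9, 10, 11, 12, 13, 14, 15, 17}
A ∪ (D' Δ (D − E)) = {2, 3, 4, 5, 6, 7, 8, 9, 10, 11, 12, 13, 14, 15, 16, 17, 18}
(A ∪ (D' Δ (D − E))) ∪ E = {2, 3, 4, 5, 6, 7, 8, 9, 10, 11, 12, 13, 14, 15, 16, 17, 18}
C ∩ ((A ∪ (D' Δ (D − E))) ∪ E) = {3, 4, 6, 7, 9, 11, 15, 16}
A' = {3, 4, 6, 7, 10, 13, 15, 17}
A' ∪ C = {3, 4, 6, 7, 9, 10, 11, 13, 15, 16, 17}
(C ∩ ((A ∪ (D' Δ (D − E))) ∪ E)) ∪ (A' ∪ C) = {3, 4, 6, 7, 9, 10, 11, 13, 15, 16, 17}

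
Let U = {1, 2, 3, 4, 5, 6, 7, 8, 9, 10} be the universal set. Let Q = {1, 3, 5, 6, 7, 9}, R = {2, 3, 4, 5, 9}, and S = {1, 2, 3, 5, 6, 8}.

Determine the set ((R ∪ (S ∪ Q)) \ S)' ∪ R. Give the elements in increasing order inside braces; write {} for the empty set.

S ∪ Q = {1, 2, 3, 5, 6, 7, 8, 9}
R ∪ (S ∪ Q) = {1, 2, 3, 4, 5, 6, 7, 8, 9}
(R ∪ (S ∪ Q)) \ S = {4, 7, 9}
((R ∪ (S ∪ Q)) \ S)' = {1, 2, 3, 5, 6, 8, 10}
((R ∪ (S ∪ Q)) \ S)' ∪ R = {1, 2, 3, 4, 5, 6, 8, 9, 10}

{1, 2, 3, 4, 5, 6, 8, 9, 10}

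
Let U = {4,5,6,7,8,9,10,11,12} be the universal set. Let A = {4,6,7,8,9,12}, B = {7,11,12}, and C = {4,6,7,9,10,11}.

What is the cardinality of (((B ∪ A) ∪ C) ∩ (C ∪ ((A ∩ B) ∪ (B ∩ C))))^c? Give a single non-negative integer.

B ∪ A = {4,6,7,8,9,11,12}
(B ∪ A) ∪ C = {4,6,7,8,9,10,11,12}
A ∩ B = {7,12}
B ∩ C = {7,11}
(A ∩ B) ∪ (B ∩ C) = {7,11,12}
C ∪ ((A ∩ B) ∪ (B ∩ C)) = {4,6,7,9,10,11,12}
((B ∪ A) ∪ C) ∩ (C ∪ ((A ∩ B) ∪ (B ∩ C))) = {4,6,7,9,10,11,12}
(((B ∪ A) ∪ C) ∩ (C ∪ ((A ∩ B) ∪ (B ∩ C))))^c = {5,8}
|(((B ∪ A) ∪ C) ∩ (C ∪ ((A ∩ B) ∪ (B ∩ C))))^c| = 2

2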